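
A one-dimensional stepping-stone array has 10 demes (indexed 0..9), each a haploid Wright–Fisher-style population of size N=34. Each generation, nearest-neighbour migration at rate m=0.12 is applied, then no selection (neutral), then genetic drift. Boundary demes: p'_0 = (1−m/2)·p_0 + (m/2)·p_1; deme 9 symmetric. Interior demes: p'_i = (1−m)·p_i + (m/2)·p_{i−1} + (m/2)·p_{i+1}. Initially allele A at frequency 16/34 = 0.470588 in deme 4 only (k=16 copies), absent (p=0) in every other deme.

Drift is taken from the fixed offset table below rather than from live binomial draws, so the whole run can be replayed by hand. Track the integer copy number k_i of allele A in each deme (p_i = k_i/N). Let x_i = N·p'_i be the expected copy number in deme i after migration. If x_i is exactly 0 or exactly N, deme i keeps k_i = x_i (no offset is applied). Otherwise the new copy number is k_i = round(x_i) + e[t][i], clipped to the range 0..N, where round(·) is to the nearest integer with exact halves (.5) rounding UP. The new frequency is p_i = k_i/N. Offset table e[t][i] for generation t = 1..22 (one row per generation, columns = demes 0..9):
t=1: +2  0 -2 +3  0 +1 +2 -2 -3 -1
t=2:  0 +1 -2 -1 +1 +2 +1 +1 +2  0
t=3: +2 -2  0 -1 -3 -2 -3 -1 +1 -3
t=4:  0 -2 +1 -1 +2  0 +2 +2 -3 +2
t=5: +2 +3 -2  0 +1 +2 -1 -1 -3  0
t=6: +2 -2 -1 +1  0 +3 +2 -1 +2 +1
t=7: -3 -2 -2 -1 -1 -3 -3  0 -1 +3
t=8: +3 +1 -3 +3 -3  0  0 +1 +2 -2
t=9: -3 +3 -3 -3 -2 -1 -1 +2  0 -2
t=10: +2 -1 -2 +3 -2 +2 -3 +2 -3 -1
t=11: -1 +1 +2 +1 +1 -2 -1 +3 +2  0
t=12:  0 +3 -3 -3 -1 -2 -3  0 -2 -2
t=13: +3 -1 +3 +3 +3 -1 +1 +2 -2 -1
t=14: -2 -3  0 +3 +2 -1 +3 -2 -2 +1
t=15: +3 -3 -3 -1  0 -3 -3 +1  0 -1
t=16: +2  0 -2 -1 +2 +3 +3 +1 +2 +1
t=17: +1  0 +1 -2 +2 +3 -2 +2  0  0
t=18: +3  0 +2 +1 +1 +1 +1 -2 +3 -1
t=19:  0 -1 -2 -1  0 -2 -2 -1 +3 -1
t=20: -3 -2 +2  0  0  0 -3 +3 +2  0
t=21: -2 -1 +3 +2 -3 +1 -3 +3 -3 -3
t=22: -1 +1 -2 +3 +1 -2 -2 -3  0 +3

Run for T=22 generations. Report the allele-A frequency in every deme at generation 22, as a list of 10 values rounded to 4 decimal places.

[0.0588, 0.0588, 0.1176, 0.2647, 0.1765, 0.1176, 0.0000, 0.0882, 0.1471, 0.0882]

t=0: k=[0 0 0 0 16 0 0 0 0 0]
t=1: x=[0.0000 0.0000 0.0000 0.9600 14.0800 0.9600 0.0000 0.0000 0.0000 0.0000] k=[0 0 0 4 14 2 0 0 0 0]
t=2: x=[0.0000 0.0000 0.2400 4.3600 12.6800 2.6000 0.1200 0.0000 0.0000 0.0000] k=[0 0 0 3 14 5 1 0 0 0]
t=3: x=[0.0000 0.0000 0.1800 3.4800 12.8000 5.3000 1.1800 0.0600 0.0000 0.0000] k=[0 0 0 2 10 3 0 0 0 0]
t=4: x=[0.0000 0.0000 0.1200 2.3600 9.1000 3.2400 0.1800 0.0000 0.0000 0.0000] k=[0 0 1 1 11 3 2 0 0 0]
t=5: x=[0.0000 0.0600 0.9400 1.6000 9.9200 3.4200 1.9400 0.1200 0.0000 0.0000] k=[0 3 0 2 11 5 1 0 0 0]
t=6: x=[0.1800 2.6400 0.3000 2.4200 10.1000 5.1200 1.1800 0.0600 0.0000 0.0000] k=[2 1 0 3 10 8 3 0 0 0]
t=7: x=[1.9400 1.0000 0.2400 3.2400 9.4600 7.8200 3.1200 0.1800 0.0000 0.0000] k=[0 0 0 2 8 5 0 0 0 0]
t=8: x=[0.0000 0.0000 0.1200 2.2400 7.4600 4.8800 0.3000 0.0000 0.0000 0.0000] k=[0 0 0 5 4 5 0 0 0 0]
t=9: x=[0.0000 0.0000 0.3000 4.6400 4.1200 4.6400 0.3000 0.0000 0.0000 0.0000] k=[0 0 0 2 2 4 0 0 0 0]
t=10: x=[0.0000 0.0000 0.1200 1.8800 2.1200 3.6400 0.2400 0.0000 0.0000 0.0000] k=[0 0 0 5 0 6 0 0 0 0]
t=11: x=[0.0000 0.0000 0.3000 4.4000 0.6600 5.2800 0.3600 0.0000 0.0000 0.0000] k=[0 0 2 5 2 3 0 0 0 0]
t=12: x=[0.0000 0.1200 2.0600 4.6400 2.2400 2.7600 0.1800 0.0000 0.0000 0.0000] k=[0 3 0 2 1 1 0 0 0 0]
t=13: x=[0.1800 2.6400 0.3000 1.8200 1.0600 0.9400 0.0600 0.0000 0.0000 0.0000] k=[3 2 3 5 4 0 1 0 0 0]
t=14: x=[2.9400 2.1200 3.0600 4.8200 3.8200 0.3000 0.8800 0.0600 0.0000 0.0000] k=[1 0 3 8 6 0 4 0 0 0]
t=15: x=[0.9400 0.2400 3.1200 7.5800 5.7600 0.6000 3.5200 0.2400 0.0000 0.0000] k=[4 0 0 7 6 0 1 1 0 0]
t=16: x=[3.7600 0.2400 0.4200 6.5200 5.7000 0.4200 0.9400 0.9400 0.0600 0.0000] k=[6 0 0 6 8 3 4 2 2 0]
t=17: x=[5.6400 0.3600 0.3600 5.7600 7.5800 3.3600 3.8200 2.1200 1.8800 0.1200] k=[7 0 1 4 10 6 2 4 2 0]
t=18: x=[6.5800 0.4800 1.1200 4.1800 9.4000 6.0000 2.3600 3.7600 2.0000 0.1200] k=[10 0 3 5 10 7 3 2 5 0]
t=19: x=[9.4000 0.7800 2.9400 5.1800 9.5200 6.9400 3.1800 2.2400 4.5200 0.3000] k=[9 0 1 4 10 5 1 1 8 0]
t=20: x=[8.4600 0.6000 1.1200 4.1800 9.3400 5.0600 1.2400 1.4200 7.1000 0.4800] k=[5 0 3 4 9 5 0 4 9 0]
t=21: x=[4.7000 0.4800 2.8800 4.2400 8.4600 4.9400 0.5400 4.0600 8.1600 0.5400] k=[3 0 6 6 5 6 0 7 5 0]
t=22: x=[2.8200 0.5400 5.6400 5.9400 5.1200 5.5800 0.7800 6.4600 4.8200 0.3000] k=[2 2 4 9 6 4 0 3 5 3]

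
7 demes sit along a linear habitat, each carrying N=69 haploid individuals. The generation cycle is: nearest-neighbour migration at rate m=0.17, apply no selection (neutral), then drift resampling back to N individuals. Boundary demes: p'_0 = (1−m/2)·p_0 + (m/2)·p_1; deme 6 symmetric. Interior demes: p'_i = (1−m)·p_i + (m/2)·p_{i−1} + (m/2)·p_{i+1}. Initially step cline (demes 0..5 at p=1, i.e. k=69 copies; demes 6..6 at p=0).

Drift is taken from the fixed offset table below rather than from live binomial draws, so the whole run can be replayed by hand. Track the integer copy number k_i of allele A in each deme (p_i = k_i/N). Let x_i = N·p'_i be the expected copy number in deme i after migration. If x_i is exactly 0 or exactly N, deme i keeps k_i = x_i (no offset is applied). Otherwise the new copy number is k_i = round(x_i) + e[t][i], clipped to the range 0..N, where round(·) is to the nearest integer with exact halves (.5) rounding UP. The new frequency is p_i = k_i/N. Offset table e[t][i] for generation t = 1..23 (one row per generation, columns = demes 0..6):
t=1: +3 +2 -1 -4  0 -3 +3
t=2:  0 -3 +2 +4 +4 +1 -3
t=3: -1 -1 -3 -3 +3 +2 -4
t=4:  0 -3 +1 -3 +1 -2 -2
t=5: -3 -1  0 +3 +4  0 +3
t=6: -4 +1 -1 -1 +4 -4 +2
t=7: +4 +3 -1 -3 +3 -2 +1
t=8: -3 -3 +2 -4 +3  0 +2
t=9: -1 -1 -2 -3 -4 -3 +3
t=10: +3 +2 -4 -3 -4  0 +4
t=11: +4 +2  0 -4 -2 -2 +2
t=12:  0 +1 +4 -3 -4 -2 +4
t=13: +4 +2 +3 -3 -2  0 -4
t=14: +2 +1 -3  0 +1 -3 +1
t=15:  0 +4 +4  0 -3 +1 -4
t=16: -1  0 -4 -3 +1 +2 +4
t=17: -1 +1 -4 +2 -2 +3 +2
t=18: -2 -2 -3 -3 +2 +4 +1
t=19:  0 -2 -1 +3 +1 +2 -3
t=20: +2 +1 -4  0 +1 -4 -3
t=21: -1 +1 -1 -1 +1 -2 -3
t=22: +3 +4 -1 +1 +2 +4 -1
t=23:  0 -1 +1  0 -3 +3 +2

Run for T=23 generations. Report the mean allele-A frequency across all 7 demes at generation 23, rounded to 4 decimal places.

0.7950

t=0: k=[69 69 69 69 69 69 0]
t=1: x=[69.0000 69.0000 69.0000 69.0000 69.0000 63.1350 5.8650] k=[69 69 69 69 69 60 9]
t=2: x=[69.0000 69.0000 69.0000 69.0000 68.2350 56.4300 13.3350] k=[69 69 69 69 69 57 10]
t=3: x=[69.0000 69.0000 69.0000 69.0000 67.9800 54.0250 13.9950] k=[69 69 69 69 69 56 10]
t=4: x=[69.0000 69.0000 69.0000 69.0000 67.8950 53.1950 13.9100] k=[69 69 69 69 69 51 12]
t=5: x=[69.0000 69.0000 69.0000 69.0000 67.4700 49.2150 15.3150] k=[69 69 69 69 69 49 18]
t=6: x=[69.0000 69.0000 69.0000 69.0000 67.3000 48.0650 20.6350] k=[69 69 69 69 69 44 23]
t=7: x=[69.0000 69.0000 69.0000 69.0000 66.8750 44.3400 24.7850] k=[69 69 69 69 69 42 26]
t=8: x=[69.0000 69.0000 69.0000 69.0000 66.7050 42.9350 27.3600] k=[69 69 69 69 69 43 29]
t=9: x=[69.0000 69.0000 69.0000 69.0000 66.7900 44.0200 30.1900] k=[69 69 69 69 63 41 33]
t=10: x=[69.0000 69.0000 69.0000 68.4900 61.6400 42.1900 33.6800] k=[69 69 69 65 58 42 38]
t=11: x=[69.0000 69.0000 68.6600 64.7450 57.2350 43.0200 38.3400] k=[69 69 69 61 55 41 40]
t=12: x=[69.0000 69.0000 68.3200 61.1700 54.3200 42.1050 40.0850] k=[69 69 69 58 50 40 44]
t=13: x=[69.0000 69.0000 68.0650 58.2550 49.8300 41.1900 43.6600] k=[69 69 69 55 48 41 40]
t=14: x=[69.0000 69.0000 67.8100 55.5950 48.0000 41.5100 40.0850] k=[69 69 65 56 49 39 41]
t=15: x=[69.0000 68.6600 64.5750 56.1700 48.7450 40.0200 40.8300] k=[69 69 69 56 46 41 37]
t=16: x=[69.0000 69.0000 67.8950 56.2550 46.4250 41.0850 37.3400] k=[69 69 64 53 47 43 41]
t=17: x=[69.0000 68.5750 63.4900 53.4250 47.1700 43.1700 41.1700] k=[69 69 59 55 45 46 43]
t=18: x=[69.0000 68.1500 59.5100 54.4900 45.9350 45.6600 43.2550] k=[69 66 57 51 48 50 44]
t=19: x=[68.7450 65.4900 57.2550 51.2550 48.4250 49.3200 44.5100] k=[69 63 56 54 49 51 42]
t=20: x=[68.4900 62.9150 56.4250 53.7450 49.5950 50.0650 42.7650] k=[69 64 52 54 51 46 40]
t=21: x=[68.5750 63.4050 53.1900 53.5750 50.8300 45.9150 40.5100] k=[68 64 52 53 52 44 38]
t=22: x=[67.6600 63.3200 53.1050 52.8300 51.4050 44.1700 38.5100] k=[69 67 52 54 53 48 38]
t=23: x=[68.8300 65.8950 53.4450 53.7450 52.6600 47.5750 38.8500] k=[69 65 54 54 50 51 41]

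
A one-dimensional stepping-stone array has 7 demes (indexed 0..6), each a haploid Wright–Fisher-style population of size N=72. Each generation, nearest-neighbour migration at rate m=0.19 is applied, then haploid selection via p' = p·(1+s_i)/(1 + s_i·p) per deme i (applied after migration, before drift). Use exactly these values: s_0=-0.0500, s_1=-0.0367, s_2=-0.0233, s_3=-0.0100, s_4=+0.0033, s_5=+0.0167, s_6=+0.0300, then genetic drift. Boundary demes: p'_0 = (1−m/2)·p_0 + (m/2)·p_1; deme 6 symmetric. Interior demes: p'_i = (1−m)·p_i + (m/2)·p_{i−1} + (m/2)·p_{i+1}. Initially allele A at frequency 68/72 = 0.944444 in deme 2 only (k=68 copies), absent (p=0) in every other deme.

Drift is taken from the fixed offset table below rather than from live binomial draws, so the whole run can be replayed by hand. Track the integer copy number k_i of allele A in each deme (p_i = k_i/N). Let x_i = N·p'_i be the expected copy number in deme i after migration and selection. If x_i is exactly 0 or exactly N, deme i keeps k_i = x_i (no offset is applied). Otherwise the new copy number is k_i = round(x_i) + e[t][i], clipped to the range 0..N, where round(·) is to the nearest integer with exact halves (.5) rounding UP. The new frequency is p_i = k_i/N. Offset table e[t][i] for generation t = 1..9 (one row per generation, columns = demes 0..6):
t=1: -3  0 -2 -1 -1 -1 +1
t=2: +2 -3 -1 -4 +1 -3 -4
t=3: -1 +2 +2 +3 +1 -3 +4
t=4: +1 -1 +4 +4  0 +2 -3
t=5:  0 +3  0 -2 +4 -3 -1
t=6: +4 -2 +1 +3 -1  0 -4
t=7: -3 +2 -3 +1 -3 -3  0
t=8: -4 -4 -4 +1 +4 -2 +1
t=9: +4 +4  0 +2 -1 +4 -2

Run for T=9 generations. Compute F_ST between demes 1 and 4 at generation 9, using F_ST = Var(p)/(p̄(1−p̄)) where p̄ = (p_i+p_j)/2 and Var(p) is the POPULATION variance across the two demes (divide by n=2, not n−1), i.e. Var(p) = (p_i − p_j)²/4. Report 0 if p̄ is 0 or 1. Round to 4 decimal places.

0.0125

t=0: k=[0 0 68 0 0 0 0]
t=1: x=[0.0000 6.2435 54.7729 6.4011 0.0000 0.0000 0.0000] k=[0 6 53 5 0 0 0]
t=2: x=[0.5417 9.5802 43.5704 9.0055 0.4766 0.0000 0.0000] k=[3 7 43 5 1 0 0]
t=3: x=[3.2186 9.7213 35.5457 8.1570 1.2892 0.0966 0.0000] k=[2 12 38 11 2 0 0]
t=4: x=[2.8083 13.1142 32.5441 12.6052 2.6735 0.1932 0.0000] k=[4 12 37 17 3 2 0]
t=5: x=[4.5370 13.2070 32.3046 17.4369 4.2482 1.9360 0.1957] k=[5 16 32 15 8 0 0]
t=6: x=[5.7670 16.0048 28.4583 15.8256 7.9282 0.7726 0.0000] k=[10 14 29 19 7 1 0]
t=7: x=[9.9326 14.6048 26.2306 18.6707 7.5923 1.4991 0.0978] k=[7 17 23 20 5 0 0]
t=8: x=[7.5944 16.1468 21.7851 18.7204 5.9680 0.4829 0.0000] k=[4 12 18 20 10 0 0]
t=9: x=[4.5370 11.4455 17.3081 18.7204 10.0284 0.9657 0.0000] k=[9 15 17 21 9 5 0]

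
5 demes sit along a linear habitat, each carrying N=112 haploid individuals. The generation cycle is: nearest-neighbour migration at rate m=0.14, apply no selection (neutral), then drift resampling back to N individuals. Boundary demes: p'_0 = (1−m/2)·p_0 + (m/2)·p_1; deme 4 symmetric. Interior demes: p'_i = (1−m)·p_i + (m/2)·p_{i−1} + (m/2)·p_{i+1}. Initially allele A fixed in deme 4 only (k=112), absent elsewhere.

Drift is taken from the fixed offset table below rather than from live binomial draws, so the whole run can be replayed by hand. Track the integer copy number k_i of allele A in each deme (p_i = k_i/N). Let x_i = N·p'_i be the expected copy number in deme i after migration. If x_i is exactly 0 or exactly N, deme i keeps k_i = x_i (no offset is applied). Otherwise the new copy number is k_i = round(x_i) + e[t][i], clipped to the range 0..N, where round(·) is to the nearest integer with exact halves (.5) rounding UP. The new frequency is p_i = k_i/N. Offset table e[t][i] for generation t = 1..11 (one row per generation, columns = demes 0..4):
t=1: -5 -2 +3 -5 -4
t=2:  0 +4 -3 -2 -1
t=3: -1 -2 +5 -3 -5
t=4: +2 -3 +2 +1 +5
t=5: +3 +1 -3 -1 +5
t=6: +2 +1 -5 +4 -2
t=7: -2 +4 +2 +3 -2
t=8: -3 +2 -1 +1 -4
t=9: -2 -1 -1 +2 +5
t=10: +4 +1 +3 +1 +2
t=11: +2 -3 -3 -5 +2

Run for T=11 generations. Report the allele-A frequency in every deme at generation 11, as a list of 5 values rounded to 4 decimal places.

t=0: k=[0 0 0 0 112]
t=1: x=[0.0000 0.0000 0.0000 7.8400 104.1600] k=[0 0 0 3 100]
t=2: x=[0.0000 0.0000 0.2100 9.5800 93.2100] k=[0 0 0 8 92]
t=3: x=[0.0000 0.0000 0.5600 13.3200 86.1200] k=[0 0 6 10 81]
t=4: x=[0.0000 0.4200 5.8600 14.6900 76.0300] k=[0 0 8 16 81]
t=5: x=[0.0000 0.5600 8.0000 19.9900 76.4500] k=[0 2 5 19 81]
t=6: x=[0.1400 2.0700 5.7700 22.3600 76.6600] k=[2 3 1 26 75]
t=7: x=[2.0700 2.7900 2.8900 27.6800 71.5700] k=[0 7 5 31 70]
t=8: x=[0.4900 6.3700 6.9600 31.9100 67.2700] k=[0 8 6 33 63]
t=9: x=[0.5600 7.3000 8.0300 33.2100 60.9000] k=[0 6 7 35 66]
t=10: x=[0.4200 5.6500 8.8900 35.2100 63.8300] k=[4 7 12 36 66]
t=11: x=[4.2100 7.1400 13.3300 36.4200 63.9000] k=[6 4 10 31 66]

[0.0536, 0.0357, 0.0893, 0.2768, 0.5893]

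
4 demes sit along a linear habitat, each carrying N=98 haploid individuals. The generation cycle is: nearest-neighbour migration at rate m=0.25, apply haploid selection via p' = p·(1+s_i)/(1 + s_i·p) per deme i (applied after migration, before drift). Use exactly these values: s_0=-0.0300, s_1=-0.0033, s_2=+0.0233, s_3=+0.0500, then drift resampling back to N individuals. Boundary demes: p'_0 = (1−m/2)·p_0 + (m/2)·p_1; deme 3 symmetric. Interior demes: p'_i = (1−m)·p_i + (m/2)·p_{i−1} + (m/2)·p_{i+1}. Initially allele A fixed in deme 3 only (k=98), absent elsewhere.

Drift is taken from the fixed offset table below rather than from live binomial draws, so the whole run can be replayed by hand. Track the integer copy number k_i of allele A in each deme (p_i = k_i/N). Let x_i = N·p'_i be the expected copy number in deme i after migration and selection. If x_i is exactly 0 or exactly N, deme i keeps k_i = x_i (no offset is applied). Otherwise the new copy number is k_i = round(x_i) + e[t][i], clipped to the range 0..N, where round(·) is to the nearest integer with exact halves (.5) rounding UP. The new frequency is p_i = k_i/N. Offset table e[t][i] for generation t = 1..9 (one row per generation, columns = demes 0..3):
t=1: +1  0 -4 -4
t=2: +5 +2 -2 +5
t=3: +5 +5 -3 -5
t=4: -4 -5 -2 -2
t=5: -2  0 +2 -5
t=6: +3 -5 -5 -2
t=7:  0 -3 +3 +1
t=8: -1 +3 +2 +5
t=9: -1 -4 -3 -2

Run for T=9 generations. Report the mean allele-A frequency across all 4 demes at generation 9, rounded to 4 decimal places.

0.2143

t=0: k=[0 0 0 98]
t=1: x=[0.0000 0.0000 12.4990 86.2635] k=[0 0 8 82]
t=2: x=[0.0000 0.9967 16.5646 73.6537] k=[0 3 15 79]
t=3: x=[0.3638 4.1120 21.8891 71.9439] k=[5 9 19 67]
t=4: x=[5.3440 9.7210 24.1669 62.1168] k=[1 5 22 60]
t=5: x=[1.4557 6.6046 25.0521 56.4220] k=[0 7 27 51]
t=6: x=[0.8490 8.5990 27.9580 49.1952] k=[4 4 23 47]
t=7: x=[3.8848 6.3553 24.0404 45.1856] k=[4 3 27 46]
t=8: x=[3.7632 6.1060 26.8213 44.8089] k=[3 9 29 50]
t=9: x=[3.6417 10.7184 29.5987 48.5698] k=[3 7 27 47]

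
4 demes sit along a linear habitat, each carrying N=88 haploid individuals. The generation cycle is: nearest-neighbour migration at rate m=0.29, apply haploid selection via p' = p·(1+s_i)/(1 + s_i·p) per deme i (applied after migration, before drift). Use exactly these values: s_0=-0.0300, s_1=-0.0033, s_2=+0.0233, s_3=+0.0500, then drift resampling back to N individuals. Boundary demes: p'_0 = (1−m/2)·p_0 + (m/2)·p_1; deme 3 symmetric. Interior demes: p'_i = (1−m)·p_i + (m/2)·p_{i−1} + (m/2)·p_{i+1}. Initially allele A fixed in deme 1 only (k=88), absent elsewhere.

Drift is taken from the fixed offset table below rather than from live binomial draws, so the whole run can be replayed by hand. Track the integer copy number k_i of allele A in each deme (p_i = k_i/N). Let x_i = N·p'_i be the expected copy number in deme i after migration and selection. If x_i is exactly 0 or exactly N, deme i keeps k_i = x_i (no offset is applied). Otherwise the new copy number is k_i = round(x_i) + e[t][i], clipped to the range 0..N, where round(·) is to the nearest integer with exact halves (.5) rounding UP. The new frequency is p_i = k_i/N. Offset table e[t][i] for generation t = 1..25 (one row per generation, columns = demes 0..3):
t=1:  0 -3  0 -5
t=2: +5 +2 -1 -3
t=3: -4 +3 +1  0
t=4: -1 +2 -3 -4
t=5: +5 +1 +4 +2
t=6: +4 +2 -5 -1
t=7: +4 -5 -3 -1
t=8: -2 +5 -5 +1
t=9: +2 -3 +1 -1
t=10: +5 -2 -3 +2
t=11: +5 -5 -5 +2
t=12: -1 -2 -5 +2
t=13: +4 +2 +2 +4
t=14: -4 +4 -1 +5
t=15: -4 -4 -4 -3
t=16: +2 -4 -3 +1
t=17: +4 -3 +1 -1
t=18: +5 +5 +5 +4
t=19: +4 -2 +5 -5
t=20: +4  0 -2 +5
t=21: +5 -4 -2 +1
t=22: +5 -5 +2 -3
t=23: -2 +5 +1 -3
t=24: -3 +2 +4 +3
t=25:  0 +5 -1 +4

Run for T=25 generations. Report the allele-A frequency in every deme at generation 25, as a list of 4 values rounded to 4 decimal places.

t=0: k=[0 88 0 0]
t=1: x=[12.4313 62.4201 13.0133 0.0000] k=[12 59 13 0]
t=2: x=[18.3684 45.4424 18.1141 1.9771] k=[23 47 17 0]
t=3: x=[25.9196 39.0982 19.2289 2.5846] k=[22 42 20 3]
t=4: x=[24.3598 35.8398 21.0922 5.7205] k=[23 38 18 2]
t=5: x=[24.6311 32.8569 18.9198 4.5249] k=[30 34 23 7]
t=6: x=[29.9751 31.7579 22.6604 9.7345] k=[34 34 18 9]
t=7: x=[33.3668 31.6130 19.3606 10.7573] k=[37 27 16 10]
t=8: x=[34.9065 26.7934 17.0392 11.3434] k=[33 32 12 12]
t=9: x=[32.2303 29.1805 15.1873 12.5147] k=[34 26 16 12]
t=10: x=[32.2155 25.6499 17.1863 13.1153] k=[37 24 14 15]
t=11: x=[34.4742 24.3767 15.8927 15.4672] k=[39 19 11 17]
t=12: x=[35.4533 20.6876 13.2878 16.7827] k=[34 19 8 19]
t=13: x=[31.2088 19.5297 11.4169 18.0963] k=[35 22 13 22]
t=14: x=[32.4883 22.5246 15.9080 21.4772] k=[28 27 15 26]
t=15: x=[27.2784 25.3453 18.6716 25.2748] k=[23 21 15 22]
t=16: x=[22.2006 20.3682 17.2015 21.7746] k=[24 16 14 23]
t=17: x=[22.3287 16.8250 15.8927 22.5024] k=[26 14 17 22]
t=18: x=[23.7284 16.1314 17.6122 22.0719] k=[29 21 23 26]
t=19: x=[27.2636 22.3948 23.5400 26.4589] k=[31 20 29 21]
t=20: x=[28.8117 22.8440 26.9638 22.9787] k=[33 23 25 28]
t=21: x=[30.9362 24.6813 25.5607 28.4969] k=[36 21 24 29]
t=22: x=[33.1930 23.5529 24.6971 29.2193] k=[38 19 27 26]
t=23: x=[34.6034 22.8590 26.1160 27.0504] k=[33 28 27 24]
t=24: x=[31.6550 28.5162 27.1404 25.3054] k=[29 31 31 28]
t=25: x=[28.6979 30.6439 31.0261 29.3820] k=[29 36 30 33]

[0.3295, 0.4091, 0.3409, 0.3750]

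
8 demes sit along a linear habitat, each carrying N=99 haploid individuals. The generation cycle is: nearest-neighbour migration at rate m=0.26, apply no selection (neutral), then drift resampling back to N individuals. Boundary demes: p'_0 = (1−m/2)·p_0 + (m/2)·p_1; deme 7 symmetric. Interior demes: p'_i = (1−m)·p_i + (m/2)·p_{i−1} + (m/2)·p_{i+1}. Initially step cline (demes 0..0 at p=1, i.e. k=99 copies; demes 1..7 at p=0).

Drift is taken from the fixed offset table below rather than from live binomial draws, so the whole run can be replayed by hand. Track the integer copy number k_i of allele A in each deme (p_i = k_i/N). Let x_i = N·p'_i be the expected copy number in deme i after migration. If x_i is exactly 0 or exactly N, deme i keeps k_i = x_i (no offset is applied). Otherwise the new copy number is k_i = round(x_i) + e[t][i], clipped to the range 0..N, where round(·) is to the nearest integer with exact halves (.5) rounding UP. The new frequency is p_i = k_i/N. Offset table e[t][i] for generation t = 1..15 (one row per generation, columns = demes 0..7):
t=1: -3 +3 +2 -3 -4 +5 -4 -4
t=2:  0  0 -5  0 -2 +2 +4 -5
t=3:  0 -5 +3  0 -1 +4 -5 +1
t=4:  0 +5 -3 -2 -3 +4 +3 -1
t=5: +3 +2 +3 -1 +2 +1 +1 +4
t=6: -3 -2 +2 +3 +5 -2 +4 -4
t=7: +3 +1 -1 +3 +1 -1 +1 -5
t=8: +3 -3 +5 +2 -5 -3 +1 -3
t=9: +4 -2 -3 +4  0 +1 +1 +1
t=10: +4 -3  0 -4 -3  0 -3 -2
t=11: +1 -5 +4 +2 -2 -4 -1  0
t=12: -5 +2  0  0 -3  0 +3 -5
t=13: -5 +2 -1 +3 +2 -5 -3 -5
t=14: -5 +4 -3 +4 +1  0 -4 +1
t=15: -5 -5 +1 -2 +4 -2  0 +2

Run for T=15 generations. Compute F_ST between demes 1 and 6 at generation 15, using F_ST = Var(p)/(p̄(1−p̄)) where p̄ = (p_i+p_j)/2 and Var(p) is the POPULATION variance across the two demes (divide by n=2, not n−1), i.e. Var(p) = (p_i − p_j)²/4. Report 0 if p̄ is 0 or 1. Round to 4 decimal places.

0.1716

t=0: k=[99 0 0 0 0 0 0 0]
t=1: x=[86.1300 12.8700 0.0000 0.0000 0.0000 0.0000 0.0000 0.0000] k=[83 16 0 0 0 0 0 0]
t=2: x=[74.2900 22.6300 2.0800 0.0000 0.0000 0.0000 0.0000 0.0000] k=[74 23 0 0 0 0 0 0]
t=3: x=[67.3700 26.6400 2.9900 0.0000 0.0000 0.0000 0.0000 0.0000] k=[67 22 6 0 0 0 0 0]
t=4: x=[61.1500 25.7700 7.3000 0.7800 0.0000 0.0000 0.0000 0.0000] k=[61 31 4 0 0 0 0 0]
t=5: x=[57.1000 31.3900 6.9900 0.5200 0.0000 0.0000 0.0000 0.0000] k=[60 33 10 0 0 0 0 0]
t=6: x=[56.4900 33.5200 11.6900 1.3000 0.0000 0.0000 0.0000 0.0000] k=[53 32 14 4 0 0 0 0]
t=7: x=[50.2700 32.3900 15.0400 4.7800 0.5200 0.0000 0.0000 0.0000] k=[53 33 14 8 2 0 0 0]
t=8: x=[50.4000 33.1300 15.6900 8.0000 2.5200 0.2600 0.0000 0.0000] k=[53 30 21 10 0 0 0 0]
t=9: x=[50.0100 31.8200 20.7400 10.1300 1.3000 0.0000 0.0000 0.0000] k=[54 30 18 14 1 0 0 0]
t=10: x=[50.8800 31.5600 19.0400 12.8300 2.5600 0.1300 0.0000 0.0000] k=[55 29 19 9 0 0 0 0]
t=11: x=[51.6200 31.0800 19.0000 9.1300 1.1700 0.0000 0.0000 0.0000] k=[53 26 23 11 0 0 0 0]
t=12: x=[49.4900 29.1200 21.8300 11.1300 1.4300 0.0000 0.0000 0.0000] k=[44 31 22 11 0 0 0 0]
t=13: x=[42.3100 31.5200 21.7400 11.0000 1.4300 0.0000 0.0000 0.0000] k=[37 34 21 14 3 0 0 0]
t=14: x=[36.6100 32.7000 21.7800 13.4800 4.0400 0.3900 0.0000 0.0000] k=[32 37 19 17 5 0 0 0]
t=15: x=[32.6500 34.0100 21.0800 15.7000 5.9100 0.6500 0.0000 0.0000] k=[28 29 22 14 10 0 0 0]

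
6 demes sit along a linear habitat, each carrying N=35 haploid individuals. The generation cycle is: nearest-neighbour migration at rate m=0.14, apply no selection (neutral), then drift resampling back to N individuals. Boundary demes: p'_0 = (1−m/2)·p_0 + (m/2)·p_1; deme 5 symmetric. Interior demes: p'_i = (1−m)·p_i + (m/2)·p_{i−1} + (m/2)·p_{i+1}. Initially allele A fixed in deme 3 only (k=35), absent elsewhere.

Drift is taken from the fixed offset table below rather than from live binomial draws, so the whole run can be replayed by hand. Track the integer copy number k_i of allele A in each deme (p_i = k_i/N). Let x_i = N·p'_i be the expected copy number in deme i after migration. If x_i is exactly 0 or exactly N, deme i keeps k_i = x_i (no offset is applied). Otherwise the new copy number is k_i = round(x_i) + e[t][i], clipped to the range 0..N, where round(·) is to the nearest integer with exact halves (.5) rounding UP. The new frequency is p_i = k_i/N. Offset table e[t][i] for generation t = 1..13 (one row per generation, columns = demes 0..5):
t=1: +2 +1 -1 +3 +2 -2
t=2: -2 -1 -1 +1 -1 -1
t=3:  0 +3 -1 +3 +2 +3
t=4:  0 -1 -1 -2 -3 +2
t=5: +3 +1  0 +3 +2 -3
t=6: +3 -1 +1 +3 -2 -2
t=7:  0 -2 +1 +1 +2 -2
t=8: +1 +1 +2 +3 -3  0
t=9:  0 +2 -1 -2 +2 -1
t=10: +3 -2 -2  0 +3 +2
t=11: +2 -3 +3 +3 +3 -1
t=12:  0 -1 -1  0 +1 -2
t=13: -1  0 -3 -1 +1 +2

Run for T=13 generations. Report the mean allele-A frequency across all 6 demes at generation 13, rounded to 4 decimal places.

t=0: k=[0 0 0 35 0 0]
t=1: x=[0.0000 0.0000 2.4500 30.1000 2.4500 0.0000] k=[0 0 1 33 4 0]
t=2: x=[0.0000 0.0700 3.1700 28.7300 5.7500 0.2800] k=[0 0 2 30 5 0]
t=3: x=[0.0000 0.1400 3.8200 26.2900 6.4000 0.3500] k=[0 3 3 29 8 3]
t=4: x=[0.2100 2.7900 4.8200 25.7100 9.1200 3.3500] k=[0 2 4 24 6 5]
t=5: x=[0.1400 2.0000 5.2600 21.3400 7.1900 5.0700] k=[3 3 5 24 9 2]
t=6: x=[3.0000 3.1400 6.1900 21.6200 9.5600 2.4900] k=[6 2 7 25 8 0]
t=7: x=[5.7200 2.6300 7.9100 22.5500 8.6300 0.5600] k=[6 1 9 24 11 0]
t=8: x=[5.6500 1.9100 9.4900 22.0400 11.1400 0.7700] k=[7 3 11 25 8 1]
t=9: x=[6.7200 3.8400 11.4200 22.8300 8.7000 1.4900] k=[7 6 10 21 11 0]
t=10: x=[6.9300 6.3500 10.4900 19.5300 10.9300 0.7700] k=[10 4 8 20 14 3]
t=11: x=[9.5800 4.7000 8.5600 18.7400 13.6500 3.7700] k=[12 2 12 22 17 3]
t=12: x=[11.3000 3.4000 12.0000 20.9500 16.3700 3.9800] k=[11 2 11 21 17 2]
t=13: x=[10.3700 3.2600 11.0700 20.0200 16.2300 3.0500] k=[9 3 8 19 17 5]

0.2905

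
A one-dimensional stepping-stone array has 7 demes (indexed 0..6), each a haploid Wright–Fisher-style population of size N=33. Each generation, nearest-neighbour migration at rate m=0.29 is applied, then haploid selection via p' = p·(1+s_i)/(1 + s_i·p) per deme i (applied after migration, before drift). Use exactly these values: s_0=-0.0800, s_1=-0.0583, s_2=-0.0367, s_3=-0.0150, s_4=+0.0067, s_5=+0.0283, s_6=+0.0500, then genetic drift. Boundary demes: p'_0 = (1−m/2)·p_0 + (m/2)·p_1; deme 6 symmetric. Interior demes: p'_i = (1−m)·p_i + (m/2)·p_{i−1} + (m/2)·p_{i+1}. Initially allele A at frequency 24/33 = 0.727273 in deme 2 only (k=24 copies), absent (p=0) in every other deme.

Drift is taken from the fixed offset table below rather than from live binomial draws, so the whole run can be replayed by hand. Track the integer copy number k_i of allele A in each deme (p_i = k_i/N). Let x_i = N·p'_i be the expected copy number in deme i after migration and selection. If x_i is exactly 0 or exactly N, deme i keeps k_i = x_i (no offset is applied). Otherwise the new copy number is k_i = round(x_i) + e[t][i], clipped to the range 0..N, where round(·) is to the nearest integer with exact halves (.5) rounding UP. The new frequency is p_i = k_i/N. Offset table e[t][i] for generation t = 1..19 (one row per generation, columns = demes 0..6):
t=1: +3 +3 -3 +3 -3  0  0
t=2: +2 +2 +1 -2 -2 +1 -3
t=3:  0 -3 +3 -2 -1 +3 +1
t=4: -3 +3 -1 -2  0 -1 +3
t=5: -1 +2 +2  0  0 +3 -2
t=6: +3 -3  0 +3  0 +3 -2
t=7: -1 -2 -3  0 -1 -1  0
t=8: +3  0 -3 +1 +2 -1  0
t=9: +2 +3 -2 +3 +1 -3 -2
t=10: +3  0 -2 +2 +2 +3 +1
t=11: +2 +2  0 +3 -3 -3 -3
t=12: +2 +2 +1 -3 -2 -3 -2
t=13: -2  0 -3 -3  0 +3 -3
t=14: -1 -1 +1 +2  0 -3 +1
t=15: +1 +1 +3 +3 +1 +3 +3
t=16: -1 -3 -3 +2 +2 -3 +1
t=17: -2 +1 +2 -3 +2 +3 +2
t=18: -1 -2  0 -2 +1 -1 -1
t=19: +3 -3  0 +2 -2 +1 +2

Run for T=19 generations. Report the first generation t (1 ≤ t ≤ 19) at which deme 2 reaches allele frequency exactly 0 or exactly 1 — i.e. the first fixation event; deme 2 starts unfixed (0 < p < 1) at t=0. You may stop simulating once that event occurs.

t=0: k=[0 0 24 0 0 0 0]
t=1: x=[0.0000 3.2974 16.7317 3.4332 0.0000 0.0000 0.0000] k=[0 6 14 6 0 0 0]
t=2: x=[0.8021 5.9899 11.3994 6.2134 0.8757 0.0000 0.0000] k=[3 8 12 4 0 0 0]
t=3: x=[3.4582 7.5011 9.9975 4.5207 0.5838 0.0000 0.0000] k=[3 5 13 3 0 0 0]
t=4: x=[3.0511 5.5857 10.1257 3.9620 0.4379 0.0000 0.0000] k=[0 9 9 2 0 0 0]
t=5: x=[1.2044 7.3463 7.7609 2.6875 0.2919 0.0000 0.0000] k=[0 9 10 3 0 0 0]
t=6: x=[1.2044 7.4866 8.6001 3.5320 0.4379 0.0000 0.0000] k=[4 4 9 7 0 0 0]
t=7: x=[3.7160 4.4870 7.7609 6.1986 1.0216 0.0000 0.0000] k=[3 2 5 6 0 0 0]
t=8: x=[2.6449 2.4407 4.5610 4.9214 0.8757 0.0000 0.0000] k=[6 2 2 6 3 0 0]
t=9: x=[5.0528 2.4407 2.4925 4.9214 3.0183 0.4471 0.0000] k=[7 5 0 8 4 0 0]

9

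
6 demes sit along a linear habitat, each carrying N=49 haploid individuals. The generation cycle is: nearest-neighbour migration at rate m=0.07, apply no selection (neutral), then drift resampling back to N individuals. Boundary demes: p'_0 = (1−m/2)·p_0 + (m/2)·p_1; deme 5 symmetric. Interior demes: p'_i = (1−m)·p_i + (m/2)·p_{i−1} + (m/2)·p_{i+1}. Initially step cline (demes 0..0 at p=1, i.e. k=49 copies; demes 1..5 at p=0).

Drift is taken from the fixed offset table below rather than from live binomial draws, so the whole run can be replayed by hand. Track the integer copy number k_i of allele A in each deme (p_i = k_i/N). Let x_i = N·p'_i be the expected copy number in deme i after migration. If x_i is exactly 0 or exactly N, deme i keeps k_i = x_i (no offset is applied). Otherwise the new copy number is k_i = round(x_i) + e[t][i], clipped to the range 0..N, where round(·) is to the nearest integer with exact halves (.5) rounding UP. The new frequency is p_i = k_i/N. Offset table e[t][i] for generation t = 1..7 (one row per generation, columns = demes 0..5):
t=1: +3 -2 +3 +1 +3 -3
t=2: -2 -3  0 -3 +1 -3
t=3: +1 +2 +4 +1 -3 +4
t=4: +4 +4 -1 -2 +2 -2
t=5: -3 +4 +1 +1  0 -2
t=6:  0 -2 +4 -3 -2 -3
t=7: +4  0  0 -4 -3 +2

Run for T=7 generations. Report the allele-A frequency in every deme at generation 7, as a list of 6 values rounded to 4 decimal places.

t=0: k=[49 0 0 0 0 0]
t=1: x=[47.2850 1.7150 0.0000 0.0000 0.0000 0.0000] k=[49 0 0 0 0 0]
t=2: x=[47.2850 1.7150 0.0000 0.0000 0.0000 0.0000] k=[45 0 0 0 0 0]
t=3: x=[43.4250 1.5750 0.0000 0.0000 0.0000 0.0000] k=[44 4 0 0 0 0]
t=4: x=[42.6000 5.2600 0.1400 0.0000 0.0000 0.0000] k=[47 9 0 0 0 0]
t=5: x=[45.6700 10.0150 0.3150 0.0000 0.0000 0.0000] k=[43 14 1 0 0 0]
t=6: x=[41.9850 14.5600 1.4200 0.0350 0.0000 0.0000] k=[42 13 5 0 0 0]
t=7: x=[40.9850 13.7350 5.1050 0.1750 0.0000 0.0000] k=[45 14 5 0 0 0]

[0.9184, 0.2857, 0.1020, 0.0000, 0.0000, 0.0000]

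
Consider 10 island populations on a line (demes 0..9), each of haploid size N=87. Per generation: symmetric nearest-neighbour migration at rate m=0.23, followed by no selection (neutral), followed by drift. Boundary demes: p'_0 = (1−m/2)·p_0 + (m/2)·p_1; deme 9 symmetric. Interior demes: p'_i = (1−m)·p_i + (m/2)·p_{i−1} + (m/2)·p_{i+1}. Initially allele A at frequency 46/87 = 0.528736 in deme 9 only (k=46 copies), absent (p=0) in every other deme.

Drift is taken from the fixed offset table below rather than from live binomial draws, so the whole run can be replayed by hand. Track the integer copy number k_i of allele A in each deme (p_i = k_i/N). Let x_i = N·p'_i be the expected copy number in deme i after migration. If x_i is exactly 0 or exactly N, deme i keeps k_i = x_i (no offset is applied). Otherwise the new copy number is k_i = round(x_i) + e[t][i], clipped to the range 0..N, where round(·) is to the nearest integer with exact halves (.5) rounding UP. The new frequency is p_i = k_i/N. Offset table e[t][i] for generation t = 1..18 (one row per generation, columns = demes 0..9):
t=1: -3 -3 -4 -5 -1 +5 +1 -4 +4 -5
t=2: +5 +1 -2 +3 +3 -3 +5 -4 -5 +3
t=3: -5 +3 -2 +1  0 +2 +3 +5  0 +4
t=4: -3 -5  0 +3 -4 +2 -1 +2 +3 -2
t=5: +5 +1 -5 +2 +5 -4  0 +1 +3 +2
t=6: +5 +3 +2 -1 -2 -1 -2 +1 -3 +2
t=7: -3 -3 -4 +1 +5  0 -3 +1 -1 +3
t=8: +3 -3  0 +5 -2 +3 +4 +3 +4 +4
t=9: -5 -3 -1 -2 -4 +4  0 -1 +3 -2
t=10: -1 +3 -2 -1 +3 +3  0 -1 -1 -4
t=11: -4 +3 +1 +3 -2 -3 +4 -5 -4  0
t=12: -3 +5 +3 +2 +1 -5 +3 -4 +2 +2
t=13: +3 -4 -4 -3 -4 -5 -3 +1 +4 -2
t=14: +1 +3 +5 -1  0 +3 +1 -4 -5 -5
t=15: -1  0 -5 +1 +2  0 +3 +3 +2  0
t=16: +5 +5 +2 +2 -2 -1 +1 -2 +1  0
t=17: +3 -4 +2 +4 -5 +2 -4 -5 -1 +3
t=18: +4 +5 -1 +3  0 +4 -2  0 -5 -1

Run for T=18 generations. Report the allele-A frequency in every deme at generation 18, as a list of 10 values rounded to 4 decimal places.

t=0: k=[0 0 0 0 0 0 0 0 0 46]
t=1: x=[0.0000 0.0000 0.0000 0.0000 0.0000 0.0000 0.0000 0.0000 5.2900 40.7100] k=[0 0 0 0 0 0 0 0 9 36]
t=2: x=[0.0000 0.0000 0.0000 0.0000 0.0000 0.0000 0.0000 1.0350 11.0700 32.8950] k=[0 0 0 0 0 0 0 0 6 36]
t=3: x=[0.0000 0.0000 0.0000 0.0000 0.0000 0.0000 0.0000 0.6900 8.7600 32.5500] k=[0 0 0 0 0 0 0 6 9 37]
t=4: x=[0.0000 0.0000 0.0000 0.0000 0.0000 0.0000 0.6900 5.6550 11.8750 33.7800] k=[0 0 0 0 0 0 0 8 15 32]
t=5: x=[0.0000 0.0000 0.0000 0.0000 0.0000 0.0000 0.9200 7.8850 16.1500 30.0450] k=[0 0 0 0 0 0 1 9 19 32]
t=6: x=[0.0000 0.0000 0.0000 0.0000 0.0000 0.1150 1.8050 9.2300 19.3450 30.5050] k=[0 0 0 0 0 0 0 10 16 33]
t=7: x=[0.0000 0.0000 0.0000 0.0000 0.0000 0.0000 1.1500 9.5400 17.2650 31.0450] k=[0 0 0 0 0 0 0 11 16 34]
t=8: x=[0.0000 0.0000 0.0000 0.0000 0.0000 0.0000 1.2650 10.3100 17.4950 31.9300] k=[0 0 0 0 0 0 5 13 21 36]
t=9: x=[0.0000 0.0000 0.0000 0.0000 0.0000 0.5750 5.3450 13.0000 21.8050 34.2750] k=[0 0 0 0 0 5 5 12 25 32]
t=10: x=[0.0000 0.0000 0.0000 0.0000 0.5750 4.4250 5.8050 12.6900 24.3100 31.1950] k=[0 0 0 0 4 7 6 12 23 27]
t=11: x=[0.0000 0.0000 0.0000 0.4600 3.8850 6.5400 6.8050 12.5750 22.1950 26.5400] k=[0 0 0 3 2 4 11 8 18 27]
t=12: x=[0.0000 0.0000 0.3450 2.5400 2.3450 4.5750 9.8500 9.4950 17.8850 25.9650] k=[0 0 3 5 3 0 13 5 20 28]
t=13: x=[0.0000 0.3450 2.8850 4.5400 2.8850 1.8400 10.5850 7.6450 19.1950 27.0800] k=[0 0 0 2 0 0 8 9 23 25]
t=14: x=[0.0000 0.0000 0.2300 1.5400 0.2300 0.9200 7.1950 10.4950 21.6200 24.7700] k=[0 0 5 1 0 4 8 6 17 20]
t=15: x=[0.0000 0.5750 3.9650 1.3450 0.5750 4.0000 7.3100 7.4950 16.0800 19.6550] k=[0 1 0 2 3 4 10 10 18 20]
t=16: x=[0.1150 0.7700 0.3450 1.8850 3.0000 4.5750 9.3100 10.9200 17.3100 19.7700] k=[5 6 2 4 1 4 10 9 18 20]
t=17: x=[5.1150 5.4250 2.6900 3.4250 1.6900 4.3450 9.1950 10.1500 17.1950 19.7700] k=[8 1 5 7 0 6 5 5 16 23]
t=18: x=[7.1950 2.2650 4.7700 5.9650 1.4950 5.1950 5.1150 6.2650 15.5400 22.1950] k=[11 7 4 9 1 9 3 6 11 21]

[0.1264, 0.0805, 0.0460, 0.1034, 0.0115, 0.1034, 0.0345, 0.0690, 0.1264, 0.2414]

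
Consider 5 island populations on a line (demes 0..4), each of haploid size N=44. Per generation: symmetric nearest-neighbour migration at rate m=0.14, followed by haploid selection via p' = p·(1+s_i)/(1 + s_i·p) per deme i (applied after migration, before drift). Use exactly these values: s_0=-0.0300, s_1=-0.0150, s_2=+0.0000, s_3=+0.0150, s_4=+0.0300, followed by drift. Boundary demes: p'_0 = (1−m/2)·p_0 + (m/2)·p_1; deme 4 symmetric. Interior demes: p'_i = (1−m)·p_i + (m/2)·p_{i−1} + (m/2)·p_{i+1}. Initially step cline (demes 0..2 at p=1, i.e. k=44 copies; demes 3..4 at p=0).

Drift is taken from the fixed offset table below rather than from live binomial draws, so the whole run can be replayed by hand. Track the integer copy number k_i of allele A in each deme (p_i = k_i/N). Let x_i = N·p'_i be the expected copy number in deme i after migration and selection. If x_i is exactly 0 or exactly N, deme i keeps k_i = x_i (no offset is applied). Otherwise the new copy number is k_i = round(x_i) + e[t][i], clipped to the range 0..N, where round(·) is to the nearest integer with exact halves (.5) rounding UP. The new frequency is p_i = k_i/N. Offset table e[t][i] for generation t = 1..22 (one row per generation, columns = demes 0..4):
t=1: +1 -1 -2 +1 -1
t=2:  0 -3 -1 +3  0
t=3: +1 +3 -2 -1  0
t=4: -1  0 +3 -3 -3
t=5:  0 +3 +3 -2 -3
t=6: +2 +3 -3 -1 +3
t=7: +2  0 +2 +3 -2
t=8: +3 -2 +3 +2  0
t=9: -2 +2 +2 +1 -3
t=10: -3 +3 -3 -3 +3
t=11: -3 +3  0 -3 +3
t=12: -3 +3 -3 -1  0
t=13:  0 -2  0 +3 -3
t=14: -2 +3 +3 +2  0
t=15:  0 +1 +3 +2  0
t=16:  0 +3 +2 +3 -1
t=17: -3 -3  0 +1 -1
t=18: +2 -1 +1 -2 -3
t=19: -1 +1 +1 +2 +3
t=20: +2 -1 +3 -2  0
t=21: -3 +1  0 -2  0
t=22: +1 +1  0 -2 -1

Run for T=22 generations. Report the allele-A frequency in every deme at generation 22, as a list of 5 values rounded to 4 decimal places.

t=0: k=[44 44 44 0 0]
t=1: x=[44.0000 44.0000 40.9200 3.1229 0.0000] k=[44 44 39 4 0]
t=2: x=[44.0000 43.6447 36.9000 6.2494 0.2883] k=[44 41 36 9 0]
t=3: x=[43.7835 40.8156 34.4600 10.3776 0.6486] k=[44 44 32 9 1]
t=4: x=[44.0000 43.1475 31.2300 10.1659 1.6051] k=[44 43 34 7 0]
t=5: x=[43.9278 42.4171 32.7400 8.5017 0.5045] k=[44 44 36 7 0]
t=6: x=[44.0000 43.4316 34.5300 8.6429 0.5045] k=[44 44 32 8 4]
t=7: x=[44.0000 43.1475 31.1600 9.5105 4.3956] k=[44 43 33 13 2]
t=8: x=[43.9278 42.3461 32.3000 13.7705 2.8477] k=[44 40 35 16 3]
t=9: x=[43.7114 39.8738 34.0200 16.5735 4.0166] k=[42 42 36 18 1]
t=10: x=[41.9410 41.5452 35.1600 18.2288 2.2523] k=[39 44 32 15 5]
t=11: x=[39.2218 42.7924 31.6500 15.6398 5.8483] k=[36 44 32 13 9]
t=12: x=[36.3698 42.5794 31.5100 14.1928 9.4983] k=[33 44 29 13 9]
t=13: x=[33.5289 42.1534 28.9300 13.9816 9.4983] k=[34 40 29 17 6]
t=14: x=[34.1898 38.7404 28.9300 17.2258 6.9411] k=[32 42 32 19 7]
t=15: x=[32.4423 40.5523 31.7900 19.2310 8.0323] k=[32 42 35 21 8]
t=16: x=[32.4423 40.7650 34.5100 21.2335 9.1219] k=[32 44 37 24 8]
t=17: x=[32.5844 42.6504 36.5800 23.9526 9.3355] k=[30 40 37 25 8]
t=18: x=[30.4157 39.0237 36.3700 24.8113 9.4068] k=[32 38 37 23 6]
t=19: x=[32.1582 37.4259 36.0900 22.9535 7.3696] k=[31 38 37 25 10]
t=20: x=[31.2155 37.3552 36.2300 24.9510 11.2964] k=[33 36 39 23 11]
t=21: x=[32.9600 35.9006 37.6700 23.4431 12.0975] k=[30 37 38 21 12]
t=22: x=[30.2032 36.4863 36.7400 21.7237 12.8978] k=[31 37 37 20 12]

[0.7045, 0.8409, 0.8409, 0.4545, 0.2727]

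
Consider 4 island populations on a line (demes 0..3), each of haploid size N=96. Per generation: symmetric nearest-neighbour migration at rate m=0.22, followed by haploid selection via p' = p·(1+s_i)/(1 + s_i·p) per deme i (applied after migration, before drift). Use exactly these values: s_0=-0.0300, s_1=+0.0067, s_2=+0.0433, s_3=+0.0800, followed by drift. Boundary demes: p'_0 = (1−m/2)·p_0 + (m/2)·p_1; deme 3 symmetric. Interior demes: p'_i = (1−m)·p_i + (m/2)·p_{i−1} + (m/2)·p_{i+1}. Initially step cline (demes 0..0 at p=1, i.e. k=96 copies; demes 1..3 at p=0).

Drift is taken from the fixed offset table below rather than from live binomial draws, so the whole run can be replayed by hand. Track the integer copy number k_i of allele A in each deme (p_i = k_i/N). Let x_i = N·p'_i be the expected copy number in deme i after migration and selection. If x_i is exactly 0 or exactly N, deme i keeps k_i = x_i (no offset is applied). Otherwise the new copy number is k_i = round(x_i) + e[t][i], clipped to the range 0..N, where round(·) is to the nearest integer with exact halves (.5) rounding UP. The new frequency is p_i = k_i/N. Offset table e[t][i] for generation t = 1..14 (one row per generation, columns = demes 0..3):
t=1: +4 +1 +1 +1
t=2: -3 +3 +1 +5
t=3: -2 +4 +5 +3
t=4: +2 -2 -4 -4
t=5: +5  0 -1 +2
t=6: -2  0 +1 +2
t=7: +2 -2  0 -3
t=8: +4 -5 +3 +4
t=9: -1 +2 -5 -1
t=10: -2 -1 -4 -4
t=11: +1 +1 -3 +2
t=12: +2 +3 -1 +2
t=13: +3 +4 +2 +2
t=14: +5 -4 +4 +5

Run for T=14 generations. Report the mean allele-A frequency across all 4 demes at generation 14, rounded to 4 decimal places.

t=0: k=[96 0 0 0]
t=1: x=[85.1503 10.6229 0.0000 0.0000] k=[89 12 0 0]
t=2: x=[80.1306 19.2526 1.3763 0.0000] k=[77 22 2 0]
t=3: x=[70.3820 25.9763 4.1449 0.2376] k=[68 30 9 3]
t=4: x=[63.1651 32.0123 11.0580 3.9408] k=[65 30 7 0]
t=5: x=[60.4711 31.4611 9.1033 0.8311] k=[65 31 8 3]
t=6: x=[60.5820 32.3531 10.3655 3.8227] k=[59 32 11 6]
t=7: x=[55.3177 32.8040 13.2363 7.0356] k=[57 31 13 4]
t=8: x=[53.4196 32.0223 14.5042 5.3669] k=[57 27 18 9]
t=9: x=[52.9780 29.4461 18.6282 10.7001] k=[52 31 14 10]
t=10: x=[48.9596 31.5814 15.9869 11.1780] k=[47 31 12 7]
t=11: x=[44.5121 30.8095 14.0405 8.1030] k=[46 32 11 10]
t=12: x=[43.7338 31.3709 13.6901 10.8276] k=[46 34 13 13]
t=13: x=[43.9533 33.1548 15.8634 13.8895] k=[47 37 18 16]
t=14: x=[45.1709 36.1604 20.5462 17.2840] k=[50 32 25 22]

0.3359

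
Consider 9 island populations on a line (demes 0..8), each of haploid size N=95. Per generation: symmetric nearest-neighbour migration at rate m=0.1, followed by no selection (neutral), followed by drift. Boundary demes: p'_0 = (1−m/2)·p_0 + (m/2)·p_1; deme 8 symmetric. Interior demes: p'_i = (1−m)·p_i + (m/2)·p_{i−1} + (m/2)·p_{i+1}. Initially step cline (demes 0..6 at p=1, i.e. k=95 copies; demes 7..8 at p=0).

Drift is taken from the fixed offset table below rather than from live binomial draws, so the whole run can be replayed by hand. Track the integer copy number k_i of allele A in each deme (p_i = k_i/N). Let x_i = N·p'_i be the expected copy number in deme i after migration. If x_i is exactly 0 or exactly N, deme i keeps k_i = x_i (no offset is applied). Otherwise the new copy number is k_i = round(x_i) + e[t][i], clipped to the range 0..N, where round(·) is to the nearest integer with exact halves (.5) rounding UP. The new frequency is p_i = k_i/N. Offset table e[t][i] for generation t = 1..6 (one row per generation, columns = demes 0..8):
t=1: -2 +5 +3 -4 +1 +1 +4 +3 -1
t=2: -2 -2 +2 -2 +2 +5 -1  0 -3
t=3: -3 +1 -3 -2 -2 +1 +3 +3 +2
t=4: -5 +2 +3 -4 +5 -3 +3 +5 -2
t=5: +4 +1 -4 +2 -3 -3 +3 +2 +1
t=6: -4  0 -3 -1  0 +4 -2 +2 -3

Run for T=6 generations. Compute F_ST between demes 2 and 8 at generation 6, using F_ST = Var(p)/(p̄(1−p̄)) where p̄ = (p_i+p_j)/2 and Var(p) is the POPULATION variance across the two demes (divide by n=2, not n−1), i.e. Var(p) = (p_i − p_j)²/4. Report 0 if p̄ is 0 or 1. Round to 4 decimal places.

0.9588

t=0: k=[95 95 95 95 95 95 95 0 0]
t=1: x=[95.0000 95.0000 95.0000 95.0000 95.0000 95.0000 90.2500 4.7500 0.0000] k=[95 95 95 95 95 95 94 8 0]
t=2: x=[95.0000 95.0000 95.0000 95.0000 95.0000 94.9500 89.7500 11.9000 0.4000] k=[95 95 95 95 95 95 89 12 0]
t=3: x=[95.0000 95.0000 95.0000 95.0000 95.0000 94.7000 85.4500 15.2500 0.6000] k=[95 95 95 95 95 95 88 18 3]
t=4: x=[95.0000 95.0000 95.0000 95.0000 95.0000 94.6500 84.8500 20.7500 3.7500] k=[95 95 95 95 95 92 88 26 2]
t=5: x=[95.0000 95.0000 95.0000 95.0000 94.8500 91.9500 85.1000 27.9000 3.2000] k=[95 95 95 95 92 89 88 30 4]
t=6: x=[95.0000 95.0000 95.0000 94.8500 92.0000 89.1000 85.1500 31.6000 5.3000] k=[95 95 95 94 92 93 83 34 2]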